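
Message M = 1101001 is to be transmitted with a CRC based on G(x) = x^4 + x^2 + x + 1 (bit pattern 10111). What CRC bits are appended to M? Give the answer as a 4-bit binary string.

Append 4 zeros: 11010010000. Divide by 10111 (XOR where the leading bit is 1):
  pos 0: 11010 XOR 10111 = 01101
  pos 1: 11010 XOR 10111 = 01101
  pos 2: 11011 XOR 10111 = 01100
  pos 3: 11000 XOR 10111 = 01111
  pos 4: 11110 XOR 10111 = 01001
  pos 5: 10010 XOR 10111 = 00101
Remainder (last 4 bits) = 1010. This is the CRC / FCS.

1010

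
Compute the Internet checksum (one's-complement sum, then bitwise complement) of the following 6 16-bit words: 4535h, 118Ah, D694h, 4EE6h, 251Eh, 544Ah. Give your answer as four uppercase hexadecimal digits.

0A5D

One's-complement addition (fold any carry out of bit 15 back into bit 0):
  0x4535 + 0x118A = 0x056BF
  0x56BF + 0xD694 = 0x12D53 → wrap carry → 0x2D54
  0x2D54 + 0x4EE6 = 0x07C3A
  0x7C3A + 0x251E = 0x0A158
  0xA158 + 0x544A = 0x0F5A2
One's-complement sum = 0xF5A2.
Checksum = ~0xF5A2 & 0xFFFF = 0x0A5D.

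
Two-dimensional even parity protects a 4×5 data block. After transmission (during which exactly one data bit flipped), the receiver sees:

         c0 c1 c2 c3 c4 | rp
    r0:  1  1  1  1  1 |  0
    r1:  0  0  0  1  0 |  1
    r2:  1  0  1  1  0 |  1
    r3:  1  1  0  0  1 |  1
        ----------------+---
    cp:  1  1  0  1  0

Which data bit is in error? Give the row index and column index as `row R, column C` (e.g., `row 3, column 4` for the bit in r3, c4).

row 0, column 1

Recompute each row's even parity and compare to rp:
  r0: data parity 1, sent rp 0 → mismatch
  r1: data parity 1, sent rp 1 → ok
  r2: data parity 1, sent rp 1 → ok
  r3: data parity 1, sent rp 1 → ok
Recompute each column's even parity and compare to cp:
  c0: data parity 1, sent cp 1 → ok
  c1: data parity 0, sent cp 1 → mismatch
  c2: data parity 0, sent cp 0 → ok
  c3: data parity 1, sent cp 1 → ok
  c4: data parity 0, sent cp 0 → ok
Exactly one row (r0) and one column (c1) fail → the flipped bit is at their intersection.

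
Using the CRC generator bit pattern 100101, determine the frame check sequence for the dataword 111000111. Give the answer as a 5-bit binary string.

01110

Append 5 zeros: 11100011100000. Divide by 100101 (XOR where the leading bit is 1):
  pos 0: 111000 XOR 100101 = 011101
  pos 1: 111011 XOR 100101 = 011110
  pos 2: 111101 XOR 100101 = 011000
  pos 3: 110001 XOR 100101 = 010100
  pos 4: 101000 XOR 100101 = 001101
  pos 6: 110100 XOR 100101 = 010001
  pos 7: 100010 XOR 100101 = 000111
Remainder (last 5 bits) = 01110. This is the CRC / FCS.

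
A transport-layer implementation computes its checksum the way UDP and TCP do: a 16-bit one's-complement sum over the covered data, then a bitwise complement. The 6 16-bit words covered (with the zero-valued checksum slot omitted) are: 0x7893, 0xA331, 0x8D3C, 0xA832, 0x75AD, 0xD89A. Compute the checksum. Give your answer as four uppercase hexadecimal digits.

One's-complement addition (fold any carry out of bit 15 back into bit 0):
  0x7893 + 0xA331 = 0x11BC4 → wrap carry → 0x1BC5
  0x1BC5 + 0x8D3C = 0x0A901
  0xA901 + 0xA832 = 0x15133 → wrap carry → 0x5134
  0x5134 + 0x75AD = 0x0C6E1
  0xC6E1 + 0xD89A = 0x19F7B → wrap carry → 0x9F7C
One's-complement sum = 0x9F7C.
Checksum = ~0x9F7C & 0xFFFF = 0x6083.

6083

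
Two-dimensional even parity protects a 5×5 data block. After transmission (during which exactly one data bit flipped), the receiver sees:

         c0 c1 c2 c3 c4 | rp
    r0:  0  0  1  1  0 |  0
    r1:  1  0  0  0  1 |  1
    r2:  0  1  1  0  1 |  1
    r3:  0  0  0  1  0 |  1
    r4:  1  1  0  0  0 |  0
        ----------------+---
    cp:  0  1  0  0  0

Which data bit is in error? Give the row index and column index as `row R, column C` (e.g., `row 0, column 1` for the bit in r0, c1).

Recompute each row's even parity and compare to rp:
  r0: data parity 0, sent rp 0 → ok
  r1: data parity 0, sent rp 1 → mismatch
  r2: data parity 1, sent rp 1 → ok
  r3: data parity 1, sent rp 1 → ok
  r4: data parity 0, sent rp 0 → ok
Recompute each column's even parity and compare to cp:
  c0: data parity 0, sent cp 0 → ok
  c1: data parity 0, sent cp 1 → mismatch
  c2: data parity 0, sent cp 0 → ok
  c3: data parity 0, sent cp 0 → ok
  c4: data parity 0, sent cp 0 → ok
Exactly one row (r1) and one column (c1) fail → the flipped bit is at their intersection.

row 1, column 1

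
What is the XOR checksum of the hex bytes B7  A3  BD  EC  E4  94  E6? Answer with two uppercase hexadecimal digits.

D3

XOR the bytes together:
  start with 0xB7
  0xB7 ⊕ 0xA3 = 0x14
  0x14 ⊕ 0xBD = 0xA9
  0xA9 ⊕ 0xEC = 0x45
  0x45 ⊕ 0xE4 = 0xA1
  0xA1 ⊕ 0x94 = 0x35
  0x35 ⊕ 0xE6 = 0xD3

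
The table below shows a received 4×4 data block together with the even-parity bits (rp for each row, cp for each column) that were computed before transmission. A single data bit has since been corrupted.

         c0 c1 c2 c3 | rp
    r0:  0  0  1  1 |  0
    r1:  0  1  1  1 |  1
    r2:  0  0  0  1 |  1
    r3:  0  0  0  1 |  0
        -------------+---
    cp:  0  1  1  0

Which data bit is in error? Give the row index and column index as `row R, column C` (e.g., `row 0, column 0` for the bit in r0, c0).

row 3, column 2

Recompute each row's even parity and compare to rp:
  r0: data parity 0, sent rp 0 → ok
  r1: data parity 1, sent rp 1 → ok
  r2: data parity 1, sent rp 1 → ok
  r3: data parity 1, sent rp 0 → mismatch
Recompute each column's even parity and compare to cp:
  c0: data parity 0, sent cp 0 → ok
  c1: data parity 1, sent cp 1 → ok
  c2: data parity 0, sent cp 1 → mismatch
  c3: data parity 0, sent cp 0 → ok
Exactly one row (r3) and one column (c2) fail → the flipped bit is at their intersection.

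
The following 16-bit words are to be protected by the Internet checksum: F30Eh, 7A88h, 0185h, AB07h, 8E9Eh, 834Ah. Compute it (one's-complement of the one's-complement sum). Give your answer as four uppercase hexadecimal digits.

One's-complement addition (fold any carry out of bit 15 back into bit 0):
  0xF30E + 0x7A88 = 0x16D96 → wrap carry → 0x6D97
  0x6D97 + 0x0185 = 0x06F1C
  0x6F1C + 0xAB07 = 0x11A23 → wrap carry → 0x1A24
  0x1A24 + 0x8E9E = 0x0A8C2
  0xA8C2 + 0x834A = 0x12C0C → wrap carry → 0x2C0D
One's-complement sum = 0x2C0D.
Checksum = ~0x2C0D & 0xFFFF = 0xD3F2.

D3F2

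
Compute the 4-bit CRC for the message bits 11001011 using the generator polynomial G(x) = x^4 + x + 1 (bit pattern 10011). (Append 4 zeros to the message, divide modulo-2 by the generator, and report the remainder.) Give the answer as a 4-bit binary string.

0111

Append 4 zeros: 110010110000. Divide by 10011 (XOR where the leading bit is 1):
  pos 0: 11001 XOR 10011 = 01010
  pos 1: 10100 XOR 10011 = 00111
  pos 3: 11111 XOR 10011 = 01100
  pos 4: 11000 XOR 10011 = 01011
  pos 5: 10110 XOR 10011 = 00101
  pos 7: 10100 XOR 10011 = 00111
Remainder (last 4 bits) = 0111. This is the CRC / FCS.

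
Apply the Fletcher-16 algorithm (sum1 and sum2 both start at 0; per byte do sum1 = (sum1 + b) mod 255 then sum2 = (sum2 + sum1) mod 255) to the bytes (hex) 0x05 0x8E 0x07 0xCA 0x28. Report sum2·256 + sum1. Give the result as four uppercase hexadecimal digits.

268D

Running sums (mod 255):
  after byte 0 (0x05): sum1=5, sum2=5
  after byte 1 (0x8E): sum1=147, sum2=152
  after byte 2 (0x07): sum1=154, sum2=51
  after byte 3 (0xCA): sum1=101, sum2=152
  after byte 4 (0x28): sum1=141, sum2=38
Checksum = sum2·256 + sum1 = 38·256 + 141 = 9869 = 0x268D.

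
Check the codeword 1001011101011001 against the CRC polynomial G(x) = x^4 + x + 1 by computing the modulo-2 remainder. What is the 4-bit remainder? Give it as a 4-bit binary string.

Modulo-2 division of 1001011101011001 by 10011:
  pos 0: 10010 XOR 10011 = 00001
  pos 4: 11110 XOR 10011 = 01101
  pos 5: 11011 XOR 10011 = 01000
  pos 6: 10000 XOR 10011 = 00011
  pos 9: 11110 XOR 10011 = 01101
  pos 10: 11010 XOR 10011 = 01001
  pos 11: 10011 XOR 10011 = 00000
Remainder = 0000 (zero — the frame passes the CRC check).

0000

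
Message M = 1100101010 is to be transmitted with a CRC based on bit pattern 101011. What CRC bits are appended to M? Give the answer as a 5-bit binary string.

00001

Append 5 zeros: 110010101000000. Divide by 101011 (XOR where the leading bit is 1):
  pos 0: 110010 XOR 101011 = 011001
  pos 1: 110011 XOR 101011 = 011000
  pos 2: 110000 XOR 101011 = 011011
  pos 3: 110111 XOR 101011 = 011100
  pos 4: 111000 XOR 101011 = 010011
  pos 5: 100110 XOR 101011 = 001101
  pos 7: 110100 XOR 101011 = 011111
  pos 8: 111110 XOR 101011 = 010101
  pos 9: 101010 XOR 101011 = 000001
Remainder (last 5 bits) = 00001. This is the CRC / FCS.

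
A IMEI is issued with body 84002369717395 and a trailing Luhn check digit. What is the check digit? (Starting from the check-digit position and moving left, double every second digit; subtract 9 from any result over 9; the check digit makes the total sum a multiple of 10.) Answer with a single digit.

Partial digits right→left: 5 9 3 7 1 7 9 6 3 2 0 0 4 8
Double every second digit counting from the check-digit position (so the 1st, 3rd, 5th, ... of the partial from the right).
  doubled (with −9 where >9): 1 6 2 9 6 0 8 → sum 32
  kept as-is: 9 7 7 6 2 0 8 → sum 39
Total = 32 + 39 = 71.
Check digit = (10 − (71 mod 10)) mod 10 = 9.

9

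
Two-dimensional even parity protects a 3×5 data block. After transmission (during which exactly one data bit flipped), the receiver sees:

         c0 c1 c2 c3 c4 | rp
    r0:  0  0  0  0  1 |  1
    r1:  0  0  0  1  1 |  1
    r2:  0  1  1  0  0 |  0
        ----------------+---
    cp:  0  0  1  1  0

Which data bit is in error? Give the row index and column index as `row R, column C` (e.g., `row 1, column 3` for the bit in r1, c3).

row 1, column 1

Recompute each row's even parity and compare to rp:
  r0: data parity 1, sent rp 1 → ok
  r1: data parity 0, sent rp 1 → mismatch
  r2: data parity 0, sent rp 0 → ok
Recompute each column's even parity and compare to cp:
  c0: data parity 0, sent cp 0 → ok
  c1: data parity 1, sent cp 0 → mismatch
  c2: data parity 1, sent cp 1 → ok
  c3: data parity 1, sent cp 1 → ok
  c4: data parity 0, sent cp 0 → ok
Exactly one row (r1) and one column (c1) fail → the flipped bit is at their intersection.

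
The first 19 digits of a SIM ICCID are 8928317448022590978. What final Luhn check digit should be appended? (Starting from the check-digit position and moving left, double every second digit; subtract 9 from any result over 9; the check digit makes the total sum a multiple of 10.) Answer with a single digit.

7

Partial digits right→left: 8 7 9 0 9 5 2 2 0 8 4 4 7 1 3 8 2 9 8
Double every second digit counting from the check-digit position (so the 1st, 3rd, 5th, ... of the partial from the right).
  doubled (with −9 where >9): 7 9 9 4 0 8 5 6 4 7 → sum 59
  kept as-is: 7 0 5 2 8 4 1 8 9 → sum 44
Total = 59 + 44 = 103.
Check digit = (10 − (103 mod 10)) mod 10 = 7.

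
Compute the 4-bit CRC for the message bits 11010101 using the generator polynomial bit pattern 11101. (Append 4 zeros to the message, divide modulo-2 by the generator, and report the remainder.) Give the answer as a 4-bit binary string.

0100

Append 4 zeros: 110101010000. Divide by 11101 (XOR where the leading bit is 1):
  pos 0: 11010 XOR 11101 = 00111
  pos 2: 11110 XOR 11101 = 00011
  pos 5: 11100 XOR 11101 = 00001
Remainder (last 4 bits) = 0100. This is the CRC / FCS.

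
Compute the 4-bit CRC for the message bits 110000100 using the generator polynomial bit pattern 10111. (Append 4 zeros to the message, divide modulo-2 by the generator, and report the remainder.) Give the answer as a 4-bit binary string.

0010

Append 4 zeros: 1100001000000. Divide by 10111 (XOR where the leading bit is 1):
  pos 0: 11000 XOR 10111 = 01111
  pos 1: 11110 XOR 10111 = 01001
  pos 2: 10011 XOR 10111 = 00100
  pos 4: 10000 XOR 10111 = 00111
  pos 6: 11100 XOR 10111 = 01011
  pos 7: 10110 XOR 10111 = 00001
Remainder (last 4 bits) = 0010. This is the CRC / FCS.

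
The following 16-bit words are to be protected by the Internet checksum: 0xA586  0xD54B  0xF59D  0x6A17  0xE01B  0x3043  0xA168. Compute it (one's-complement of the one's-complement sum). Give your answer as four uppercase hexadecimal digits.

One's-complement addition (fold any carry out of bit 15 back into bit 0):
  0xA586 + 0xD54B = 0x17AD1 → wrap carry → 0x7AD2
  0x7AD2 + 0xF59D = 0x1706F → wrap carry → 0x7070
  0x7070 + 0x6A17 = 0x0DA87
  0xDA87 + 0xE01B = 0x1BAA2 → wrap carry → 0xBAA3
  0xBAA3 + 0x3043 = 0x0EAE6
  0xEAE6 + 0xA168 = 0x18C4E → wrap carry → 0x8C4F
One's-complement sum = 0x8C4F.
Checksum = ~0x8C4F & 0xFFFF = 0x73B0.

73B0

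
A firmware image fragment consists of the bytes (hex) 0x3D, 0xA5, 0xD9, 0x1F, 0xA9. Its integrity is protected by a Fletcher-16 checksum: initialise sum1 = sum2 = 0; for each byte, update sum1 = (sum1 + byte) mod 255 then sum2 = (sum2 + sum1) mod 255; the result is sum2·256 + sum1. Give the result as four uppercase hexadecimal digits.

3E85

Running sums (mod 255):
  after byte 0 (0x3D): sum1=61, sum2=61
  after byte 1 (0xA5): sum1=226, sum2=32
  after byte 2 (0xD9): sum1=188, sum2=220
  after byte 3 (0x1F): sum1=219, sum2=184
  after byte 4 (0xA9): sum1=133, sum2=62
Checksum = sum2·256 + sum1 = 62·256 + 133 = 16005 = 0x3E85.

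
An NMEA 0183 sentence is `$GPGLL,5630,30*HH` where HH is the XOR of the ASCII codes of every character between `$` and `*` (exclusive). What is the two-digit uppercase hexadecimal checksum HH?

XOR the ASCII codes of the payload characters:
  'G' = 0x47 → acc = 0x47
  'P' = 0x50 → acc = 0x17
  'G' = 0x47 → acc = 0x50
  'L' = 0x4C → acc = 0x1C
  'L' = 0x4C → acc = 0x50
  ',' = 0x2C → acc = 0x7C
  '5' = 0x35 → acc = 0x49
  '6' = 0x36 → acc = 0x7F
  '3' = 0x33 → acc = 0x4C
  '0' = 0x30 → acc = 0x7C
  ',' = 0x2C → acc = 0x50
  '3' = 0x33 → acc = 0x63
  '0' = 0x30 → acc = 0x53
Checksum = 0x53.

53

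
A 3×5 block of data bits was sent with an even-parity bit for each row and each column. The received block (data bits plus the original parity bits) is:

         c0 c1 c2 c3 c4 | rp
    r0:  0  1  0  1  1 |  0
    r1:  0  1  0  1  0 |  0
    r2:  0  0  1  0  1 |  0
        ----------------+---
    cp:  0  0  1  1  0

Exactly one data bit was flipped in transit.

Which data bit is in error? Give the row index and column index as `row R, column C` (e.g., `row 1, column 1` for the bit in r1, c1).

Recompute each row's even parity and compare to rp:
  r0: data parity 1, sent rp 0 → mismatch
  r1: data parity 0, sent rp 0 → ok
  r2: data parity 0, sent rp 0 → ok
Recompute each column's even parity and compare to cp:
  c0: data parity 0, sent cp 0 → ok
  c1: data parity 0, sent cp 0 → ok
  c2: data parity 1, sent cp 1 → ok
  c3: data parity 0, sent cp 1 → mismatch
  c4: data parity 0, sent cp 0 → ok
Exactly one row (r0) and one column (c3) fail → the flipped bit is at their intersection.

row 0, column 3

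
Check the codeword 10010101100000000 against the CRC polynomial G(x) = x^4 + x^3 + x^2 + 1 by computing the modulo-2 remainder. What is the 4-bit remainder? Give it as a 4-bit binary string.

0001

Modulo-2 division of 10010101100000000 by 11101:
  pos 0: 10010 XOR 11101 = 01111
  pos 1: 11111 XOR 11101 = 00010
  pos 4: 10011 XOR 11101 = 01110
  pos 5: 11100 XOR 11101 = 00001
  pos 9: 10000 XOR 11101 = 01101
  pos 10: 11010 XOR 11101 = 00111
  pos 12: 11100 XOR 11101 = 00001
Remainder = 0001 (nonzero — an error is detected).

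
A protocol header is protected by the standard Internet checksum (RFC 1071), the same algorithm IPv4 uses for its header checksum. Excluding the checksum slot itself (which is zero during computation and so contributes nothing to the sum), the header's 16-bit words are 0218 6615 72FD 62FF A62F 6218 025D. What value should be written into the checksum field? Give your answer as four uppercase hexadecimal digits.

One's-complement addition (fold any carry out of bit 15 back into bit 0):
  0x0218 + 0x6615 = 0x0682D
  0x682D + 0x72FD = 0x0DB2A
  0xDB2A + 0x62FF = 0x13E29 → wrap carry → 0x3E2A
  0x3E2A + 0xA62F = 0x0E459
  0xE459 + 0x6218 = 0x14671 → wrap carry → 0x4672
  0x4672 + 0x025D = 0x048CF
One's-complement sum = 0x48CF.
Checksum = ~0x48CF & 0xFFFF = 0xB730.

B730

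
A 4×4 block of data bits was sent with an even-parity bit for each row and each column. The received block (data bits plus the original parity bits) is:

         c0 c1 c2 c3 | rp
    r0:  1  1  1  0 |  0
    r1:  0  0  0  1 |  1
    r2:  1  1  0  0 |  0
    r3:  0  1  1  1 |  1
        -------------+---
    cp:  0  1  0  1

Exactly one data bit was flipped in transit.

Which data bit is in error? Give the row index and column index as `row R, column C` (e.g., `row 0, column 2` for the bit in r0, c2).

row 0, column 3

Recompute each row's even parity and compare to rp:
  r0: data parity 1, sent rp 0 → mismatch
  r1: data parity 1, sent rp 1 → ok
  r2: data parity 0, sent rp 0 → ok
  r3: data parity 1, sent rp 1 → ok
Recompute each column's even parity and compare to cp:
  c0: data parity 0, sent cp 0 → ok
  c1: data parity 1, sent cp 1 → ok
  c2: data parity 0, sent cp 0 → ok
  c3: data parity 0, sent cp 1 → mismatch
Exactly one row (r0) and one column (c3) fail → the flipped bit is at their intersection.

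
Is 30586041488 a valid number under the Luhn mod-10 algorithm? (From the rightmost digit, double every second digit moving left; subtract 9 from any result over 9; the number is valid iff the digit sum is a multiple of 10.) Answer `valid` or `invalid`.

invalid

From the right, keep odd positions and double even positions (subtract 9 from any doubled value over 9):
  doubled (positions 2,4,...): 7 2 0 7 0 → sum 16
  kept (positions 1,3,...): 8 4 4 6 5 3 → sum 30
Total = 46.
46 mod 10 = 6, so the number is invalid.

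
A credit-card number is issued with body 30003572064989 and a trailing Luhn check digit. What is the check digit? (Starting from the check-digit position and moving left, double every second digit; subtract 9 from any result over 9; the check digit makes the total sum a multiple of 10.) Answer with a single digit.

9

Partial digits right→left: 9 8 9 4 6 0 2 7 5 3 0 0 0 3
Double every second digit counting from the check-digit position (so the 1st, 3rd, 5th, ... of the partial from the right).
  doubled (with −9 where >9): 9 9 3 4 1 0 0 → sum 26
  kept as-is: 8 4 0 7 3 0 3 → sum 25
Total = 26 + 25 = 51.
Check digit = (10 − (51 mod 10)) mod 10 = 9.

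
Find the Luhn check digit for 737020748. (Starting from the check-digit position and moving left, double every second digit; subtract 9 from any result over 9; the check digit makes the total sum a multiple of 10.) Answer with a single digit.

Partial digits right→left: 8 4 7 0 2 0 7 3 7
Double every second digit counting from the check-digit position (so the 1st, 3rd, 5th, ... of the partial from the right).
  doubled (with −9 where >9): 7 5 4 5 5 → sum 26
  kept as-is: 4 0 0 3 → sum 7
Total = 26 + 7 = 33.
Check digit = (10 − (33 mod 10)) mod 10 = 7.

7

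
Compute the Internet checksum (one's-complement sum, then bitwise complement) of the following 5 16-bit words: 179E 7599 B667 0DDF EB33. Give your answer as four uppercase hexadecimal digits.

C34D

One's-complement addition (fold any carry out of bit 15 back into bit 0):
  0x179E + 0x7599 = 0x08D37
  0x8D37 + 0xB667 = 0x1439E → wrap carry → 0x439F
  0x439F + 0x0DDF = 0x0517E
  0x517E + 0xEB33 = 0x13CB1 → wrap carry → 0x3CB2
One's-complement sum = 0x3CB2.
Checksum = ~0x3CB2 & 0xFFFF = 0xC34D.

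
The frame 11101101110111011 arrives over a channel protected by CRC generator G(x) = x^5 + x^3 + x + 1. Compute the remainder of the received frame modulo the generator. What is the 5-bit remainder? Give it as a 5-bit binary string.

Modulo-2 division of 11101101110111011 by 101011:
  pos 0: 111011 XOR 101011 = 010000
  pos 1: 100000 XOR 101011 = 001011
  pos 3: 101111 XOR 101011 = 000100
  pos 6: 100101 XOR 101011 = 001110
  pos 8: 111011 XOR 101011 = 010000
  pos 9: 100000 XOR 101011 = 001011
  pos 11: 101111 XOR 101011 = 000100
Remainder = 00100 (nonzero — an error is detected).

00100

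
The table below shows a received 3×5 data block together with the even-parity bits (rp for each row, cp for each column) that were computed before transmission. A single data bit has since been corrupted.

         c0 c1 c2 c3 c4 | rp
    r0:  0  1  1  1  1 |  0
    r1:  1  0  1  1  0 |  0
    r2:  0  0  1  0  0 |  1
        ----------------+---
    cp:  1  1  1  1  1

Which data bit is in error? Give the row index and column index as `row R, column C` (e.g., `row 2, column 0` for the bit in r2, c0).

Recompute each row's even parity and compare to rp:
  r0: data parity 0, sent rp 0 → ok
  r1: data parity 1, sent rp 0 → mismatch
  r2: data parity 1, sent rp 1 → ok
Recompute each column's even parity and compare to cp:
  c0: data parity 1, sent cp 1 → ok
  c1: data parity 1, sent cp 1 → ok
  c2: data parity 1, sent cp 1 → ok
  c3: data parity 0, sent cp 1 → mismatch
  c4: data parity 1, sent cp 1 → ok
Exactly one row (r1) and one column (c3) fail → the flipped bit is at their intersection.

row 1, column 3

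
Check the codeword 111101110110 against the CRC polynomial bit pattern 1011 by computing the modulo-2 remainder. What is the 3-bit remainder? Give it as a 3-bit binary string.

Modulo-2 division of 111101110110 by 1011:
  pos 0: 1111 XOR 1011 = 0100
  pos 1: 1000 XOR 1011 = 0011
  pos 3: 1111 XOR 1011 = 0100
  pos 4: 1001 XOR 1011 = 0010
  pos 6: 1001 XOR 1011 = 0010
  pos 8: 1010 XOR 1011 = 0001
Remainder = 001 (nonzero — an error is detected).

001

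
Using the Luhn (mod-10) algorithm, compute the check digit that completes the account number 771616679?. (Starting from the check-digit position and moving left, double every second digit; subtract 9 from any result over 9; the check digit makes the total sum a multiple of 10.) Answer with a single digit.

3

Partial digits right→left: 9 7 6 6 1 6 1 7 7
Double every second digit counting from the check-digit position (so the 1st, 3rd, 5th, ... of the partial from the right).
  doubled (with −9 where >9): 9 3 2 2 5 → sum 21
  kept as-is: 7 6 6 7 → sum 26
Total = 21 + 26 = 47.
Check digit = (10 − (47 mod 10)) mod 10 = 3.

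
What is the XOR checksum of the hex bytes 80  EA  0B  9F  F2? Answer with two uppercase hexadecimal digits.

XOR the bytes together:
  start with 0x80
  0x80 ⊕ 0xEA = 0x6A
  0x6A ⊕ 0x0B = 0x61
  0x61 ⊕ 0x9F = 0xFE
  0xFE ⊕ 0xF2 = 0x0C

0C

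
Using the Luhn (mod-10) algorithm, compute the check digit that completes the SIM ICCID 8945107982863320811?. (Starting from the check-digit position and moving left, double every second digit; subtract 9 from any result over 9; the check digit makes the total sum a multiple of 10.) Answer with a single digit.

Partial digits right→left: 1 1 8 0 2 3 3 6 8 2 8 9 7 0 1 5 4 9 8
Double every second digit counting from the check-digit position (so the 1st, 3rd, 5th, ... of the partial from the right).
  doubled (with −9 where >9): 2 7 4 6 7 7 5 2 8 7 → sum 55
  kept as-is: 1 0 3 6 2 9 0 5 9 → sum 35
Total = 55 + 35 = 90.
Check digit = (10 − (90 mod 10)) mod 10 = 0.

0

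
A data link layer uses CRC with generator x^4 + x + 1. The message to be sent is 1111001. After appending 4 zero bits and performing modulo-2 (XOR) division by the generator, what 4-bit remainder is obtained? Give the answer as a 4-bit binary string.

Append 4 zeros: 11110010000. Divide by 10011 (XOR where the leading bit is 1):
  pos 0: 11110 XOR 10011 = 01101
  pos 1: 11010 XOR 10011 = 01001
  pos 2: 10011 XOR 10011 = 00000
Remainder (last 4 bits) = 0000. This is the CRC / FCS.

0000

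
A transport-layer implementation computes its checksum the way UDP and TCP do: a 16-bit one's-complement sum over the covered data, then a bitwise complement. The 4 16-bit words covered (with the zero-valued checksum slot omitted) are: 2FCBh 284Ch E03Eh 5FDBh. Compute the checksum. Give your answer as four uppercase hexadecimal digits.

67CE

One's-complement addition (fold any carry out of bit 15 back into bit 0):
  0x2FCB + 0x284C = 0x05817
  0x5817 + 0xE03E = 0x13855 → wrap carry → 0x3856
  0x3856 + 0x5FDB = 0x09831
One's-complement sum = 0x9831.
Checksum = ~0x9831 & 0xFFFF = 0x67CE.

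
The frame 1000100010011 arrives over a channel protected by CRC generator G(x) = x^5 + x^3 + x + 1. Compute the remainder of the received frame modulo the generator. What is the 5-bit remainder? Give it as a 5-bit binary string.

Modulo-2 division of 1000100010011 by 101011:
  pos 0: 100010 XOR 101011 = 001001
  pos 2: 100100 XOR 101011 = 001111
  pos 4: 111110 XOR 101011 = 010101
  pos 5: 101010 XOR 101011 = 000001
Remainder = 00111 (nonzero — an error is detected).

00111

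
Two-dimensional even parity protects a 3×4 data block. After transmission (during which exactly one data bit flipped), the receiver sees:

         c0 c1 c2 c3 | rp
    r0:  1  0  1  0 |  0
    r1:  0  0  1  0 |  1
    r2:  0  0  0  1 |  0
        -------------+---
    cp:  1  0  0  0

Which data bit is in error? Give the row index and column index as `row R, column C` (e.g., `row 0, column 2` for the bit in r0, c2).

row 2, column 3

Recompute each row's even parity and compare to rp:
  r0: data parity 0, sent rp 0 → ok
  r1: data parity 1, sent rp 1 → ok
  r2: data parity 1, sent rp 0 → mismatch
Recompute each column's even parity and compare to cp:
  c0: data parity 1, sent cp 1 → ok
  c1: data parity 0, sent cp 0 → ok
  c2: data parity 0, sent cp 0 → ok
  c3: data parity 1, sent cp 0 → mismatch
Exactly one row (r2) and one column (c3) fail → the flipped bit is at their intersection.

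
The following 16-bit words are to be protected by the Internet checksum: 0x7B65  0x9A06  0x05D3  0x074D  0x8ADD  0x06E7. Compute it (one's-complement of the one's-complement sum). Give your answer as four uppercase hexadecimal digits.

4BAF

One's-complement addition (fold any carry out of bit 15 back into bit 0):
  0x7B65 + 0x9A06 = 0x1156B → wrap carry → 0x156C
  0x156C + 0x05D3 = 0x01B3F
  0x1B3F + 0x074D = 0x0228C
  0x228C + 0x8ADD = 0x0AD69
  0xAD69 + 0x06E7 = 0x0B450
One's-complement sum = 0xB450.
Checksum = ~0xB450 & 0xFFFF = 0x4BAF.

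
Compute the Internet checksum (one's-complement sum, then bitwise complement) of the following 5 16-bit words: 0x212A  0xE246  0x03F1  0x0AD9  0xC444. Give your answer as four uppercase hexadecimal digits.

One's-complement addition (fold any carry out of bit 15 back into bit 0):
  0x212A + 0xE246 = 0x10370 → wrap carry → 0x0371
  0x0371 + 0x03F1 = 0x00762
  0x0762 + 0x0AD9 = 0x0123B
  0x123B + 0xC444 = 0x0D67F
One's-complement sum = 0xD67F.
Checksum = ~0xD67F & 0xFFFF = 0x2980.

2980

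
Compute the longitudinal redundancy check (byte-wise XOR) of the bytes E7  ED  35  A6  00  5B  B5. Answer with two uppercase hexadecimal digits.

77

XOR the bytes together:
  start with 0xE7
  0xE7 ⊕ 0xED = 0x0A
  0x0A ⊕ 0x35 = 0x3F
  0x3F ⊕ 0xA6 = 0x99
  0x99 ⊕ 0x00 = 0x99
  0x99 ⊕ 0x5B = 0xC2
  0xC2 ⊕ 0xB5 = 0x77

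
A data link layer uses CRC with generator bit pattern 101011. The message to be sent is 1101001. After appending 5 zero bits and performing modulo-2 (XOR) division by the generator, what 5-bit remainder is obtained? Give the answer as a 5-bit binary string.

Append 5 zeros: 110100100000. Divide by 101011 (XOR where the leading bit is 1):
  pos 0: 110100 XOR 101011 = 011111
  pos 1: 111111 XOR 101011 = 010100
  pos 2: 101000 XOR 101011 = 000011
  pos 6: 110000 XOR 101011 = 011011
Remainder (last 5 bits) = 11011. This is the CRC / FCS.

11011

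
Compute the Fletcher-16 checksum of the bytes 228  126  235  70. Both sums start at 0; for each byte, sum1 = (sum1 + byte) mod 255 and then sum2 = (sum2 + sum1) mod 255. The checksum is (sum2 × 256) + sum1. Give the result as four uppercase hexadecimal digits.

Running sums (mod 255):
  after byte 0 (228): sum1=228, sum2=228
  after byte 1 (126): sum1=99, sum2=72
  after byte 2 (235): sum1=79, sum2=151
  after byte 3 (70): sum1=149, sum2=45
Checksum = sum2·256 + sum1 = 45·256 + 149 = 11669 = 0x2D95.

2D95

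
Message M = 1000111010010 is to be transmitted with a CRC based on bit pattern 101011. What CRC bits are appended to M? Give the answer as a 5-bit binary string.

Append 5 zeros: 100011101001000000. Divide by 101011 (XOR where the leading bit is 1):
  pos 0: 100011 XOR 101011 = 001000
  pos 2: 100010 XOR 101011 = 001001
  pos 4: 100110 XOR 101011 = 001101
  pos 6: 110101 XOR 101011 = 011110
  pos 7: 111100 XOR 101011 = 010111
  pos 8: 101110 XOR 101011 = 000101
  pos 11: 101000 XOR 101011 = 000011
Remainder (last 5 bits) = 00110. This is the CRC / FCS.

00110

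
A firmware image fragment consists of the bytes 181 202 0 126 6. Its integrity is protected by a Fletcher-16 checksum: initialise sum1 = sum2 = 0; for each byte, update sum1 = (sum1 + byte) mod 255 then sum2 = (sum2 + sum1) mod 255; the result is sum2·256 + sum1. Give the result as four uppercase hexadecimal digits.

BA05

Running sums (mod 255):
  after byte 0 (181): sum1=181, sum2=181
  after byte 1 (202): sum1=128, sum2=54
  after byte 2 (0): sum1=128, sum2=182
  after byte 3 (126): sum1=254, sum2=181
  after byte 4 (6): sum1=5, sum2=186
Checksum = sum2·256 + sum1 = 186·256 + 5 = 47621 = 0xBA05.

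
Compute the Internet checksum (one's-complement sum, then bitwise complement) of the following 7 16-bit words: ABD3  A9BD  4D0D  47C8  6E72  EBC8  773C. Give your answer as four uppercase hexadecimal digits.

One's-complement addition (fold any carry out of bit 15 back into bit 0):
  0xABD3 + 0xA9BD = 0x15590 → wrap carry → 0x5591
  0x5591 + 0x4D0D = 0x0A29E
  0xA29E + 0x47C8 = 0x0EA66
  0xEA66 + 0x6E72 = 0x158D8 → wrap carry → 0x58D9
  0x58D9 + 0xEBC8 = 0x144A1 → wrap carry → 0x44A2
  0x44A2 + 0x773C = 0x0BBDE
One's-complement sum = 0xBBDE.
Checksum = ~0xBBDE & 0xFFFF = 0x4421.

4421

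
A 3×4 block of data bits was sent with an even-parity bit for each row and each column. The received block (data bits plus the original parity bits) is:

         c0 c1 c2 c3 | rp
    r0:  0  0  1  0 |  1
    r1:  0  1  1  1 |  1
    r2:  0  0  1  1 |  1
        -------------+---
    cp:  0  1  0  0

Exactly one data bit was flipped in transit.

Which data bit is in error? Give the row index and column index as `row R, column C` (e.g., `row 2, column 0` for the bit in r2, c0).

Recompute each row's even parity and compare to rp:
  r0: data parity 1, sent rp 1 → ok
  r1: data parity 1, sent rp 1 → ok
  r2: data parity 0, sent rp 1 → mismatch
Recompute each column's even parity and compare to cp:
  c0: data parity 0, sent cp 0 → ok
  c1: data parity 1, sent cp 1 → ok
  c2: data parity 1, sent cp 0 → mismatch
  c3: data parity 0, sent cp 0 → ok
Exactly one row (r2) and one column (c2) fail → the flipped bit is at their intersection.

row 2, column 2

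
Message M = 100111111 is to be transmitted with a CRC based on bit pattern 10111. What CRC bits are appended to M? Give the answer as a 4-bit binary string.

Append 4 zeros: 1001111110000. Divide by 10111 (XOR where the leading bit is 1):
  pos 0: 10011 XOR 10111 = 00100
  pos 2: 10011 XOR 10111 = 00100
  pos 4: 10011 XOR 10111 = 00100
  pos 6: 10000 XOR 10111 = 00111
  pos 8: 11100 XOR 10111 = 01011
Remainder (last 4 bits) = 1011. This is the CRC / FCS.

1011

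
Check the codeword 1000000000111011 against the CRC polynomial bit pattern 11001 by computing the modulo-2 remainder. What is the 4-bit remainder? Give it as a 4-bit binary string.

Modulo-2 division of 1000000000111011 by 11001:
  pos 0: 10000 XOR 11001 = 01001
  pos 1: 10010 XOR 11001 = 01011
  pos 2: 10110 XOR 11001 = 01111
  pos 3: 11110 XOR 11001 = 00111
  pos 5: 11100 XOR 11001 = 00101
  pos 7: 10111 XOR 11001 = 01110
  pos 8: 11101 XOR 11001 = 00100
  pos 10: 10001 XOR 11001 = 01000
  pos 11: 10001 XOR 11001 = 01000
Remainder = 1000 (nonzero — an error is detected).

1000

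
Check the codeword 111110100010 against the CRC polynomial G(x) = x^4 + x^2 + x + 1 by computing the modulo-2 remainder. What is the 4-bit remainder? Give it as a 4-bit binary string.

0100

Modulo-2 division of 111110100010 by 10111:
  pos 0: 11111 XOR 10111 = 01000
  pos 1: 10000 XOR 10111 = 00111
  pos 3: 11110 XOR 10111 = 01001
  pos 4: 10010 XOR 10111 = 00101
  pos 6: 10101 XOR 10111 = 00010
Remainder = 0100 (nonzero — an error is detected).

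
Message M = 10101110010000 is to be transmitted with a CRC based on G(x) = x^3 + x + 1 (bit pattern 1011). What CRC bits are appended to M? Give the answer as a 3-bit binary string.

Append 3 zeros: 10101110010000000. Divide by 1011 (XOR where the leading bit is 1):
  pos 0: 1010 XOR 1011 = 0001
  pos 3: 1111 XOR 1011 = 0100
  pos 4: 1000 XOR 1011 = 0011
  pos 6: 1101 XOR 1011 = 0110
  pos 7: 1100 XOR 1011 = 0111
  pos 8: 1110 XOR 1011 = 0101
  pos 9: 1010 XOR 1011 = 0001
  pos 12: 1000 XOR 1011 = 0011
Remainder (last 3 bits) = 110. This is the CRC / FCS.

110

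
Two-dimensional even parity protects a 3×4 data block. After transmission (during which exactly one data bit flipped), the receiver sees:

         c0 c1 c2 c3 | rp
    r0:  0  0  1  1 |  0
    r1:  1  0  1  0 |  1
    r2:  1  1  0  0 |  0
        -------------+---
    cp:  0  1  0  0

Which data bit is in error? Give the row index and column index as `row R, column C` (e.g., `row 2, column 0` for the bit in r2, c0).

Recompute each row's even parity and compare to rp:
  r0: data parity 0, sent rp 0 → ok
  r1: data parity 0, sent rp 1 → mismatch
  r2: data parity 0, sent rp 0 → ok
Recompute each column's even parity and compare to cp:
  c0: data parity 0, sent cp 0 → ok
  c1: data parity 1, sent cp 1 → ok
  c2: data parity 0, sent cp 0 → ok
  c3: data parity 1, sent cp 0 → mismatch
Exactly one row (r1) and one column (c3) fail → the flipped bit is at their intersection.

row 1, column 3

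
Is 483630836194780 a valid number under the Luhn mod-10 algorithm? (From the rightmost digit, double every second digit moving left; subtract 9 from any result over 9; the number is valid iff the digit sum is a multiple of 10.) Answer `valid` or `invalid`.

From the right, keep odd positions and double even positions (subtract 9 from any doubled value over 9):
  doubled (positions 2,4,...): 7 8 2 6 0 3 7 → sum 33
  kept (positions 1,3,...): 0 7 9 6 8 3 3 4 → sum 40
Total = 73.
73 mod 10 = 3, so the number is invalid.

invalid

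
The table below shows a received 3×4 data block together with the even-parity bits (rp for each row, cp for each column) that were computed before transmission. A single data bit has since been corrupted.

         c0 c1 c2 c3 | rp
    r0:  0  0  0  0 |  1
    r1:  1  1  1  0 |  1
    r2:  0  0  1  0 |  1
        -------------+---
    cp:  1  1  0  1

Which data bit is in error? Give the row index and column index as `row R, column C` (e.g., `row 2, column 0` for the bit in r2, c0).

Recompute each row's even parity and compare to rp:
  r0: data parity 0, sent rp 1 → mismatch
  r1: data parity 1, sent rp 1 → ok
  r2: data parity 1, sent rp 1 → ok
Recompute each column's even parity and compare to cp:
  c0: data parity 1, sent cp 1 → ok
  c1: data parity 1, sent cp 1 → ok
  c2: data parity 0, sent cp 0 → ok
  c3: data parity 0, sent cp 1 → mismatch
Exactly one row (r0) and one column (c3) fail → the flipped bit is at their intersection.

row 0, column 3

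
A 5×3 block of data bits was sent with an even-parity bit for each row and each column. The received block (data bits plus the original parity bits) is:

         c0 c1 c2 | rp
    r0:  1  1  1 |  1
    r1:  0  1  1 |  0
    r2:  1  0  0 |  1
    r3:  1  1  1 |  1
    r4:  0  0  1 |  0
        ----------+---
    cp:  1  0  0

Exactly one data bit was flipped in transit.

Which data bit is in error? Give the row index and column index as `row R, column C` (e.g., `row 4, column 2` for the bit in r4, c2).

Recompute each row's even parity and compare to rp:
  r0: data parity 1, sent rp 1 → ok
  r1: data parity 0, sent rp 0 → ok
  r2: data parity 1, sent rp 1 → ok
  r3: data parity 1, sent rp 1 → ok
  r4: data parity 1, sent rp 0 → mismatch
Recompute each column's even parity and compare to cp:
  c0: data parity 1, sent cp 1 → ok
  c1: data parity 1, sent cp 0 → mismatch
  c2: data parity 0, sent cp 0 → ok
Exactly one row (r4) and one column (c1) fail → the flipped bit is at their intersection.

row 4, column 1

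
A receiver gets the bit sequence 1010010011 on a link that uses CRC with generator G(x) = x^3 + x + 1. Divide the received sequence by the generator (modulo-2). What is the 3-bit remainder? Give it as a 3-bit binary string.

000

Modulo-2 division of 1010010011 by 1011:
  pos 0: 1010 XOR 1011 = 0001
  pos 3: 1010 XOR 1011 = 0001
  pos 6: 1011 XOR 1011 = 0000
Remainder = 000 (zero — the frame passes the CRC check).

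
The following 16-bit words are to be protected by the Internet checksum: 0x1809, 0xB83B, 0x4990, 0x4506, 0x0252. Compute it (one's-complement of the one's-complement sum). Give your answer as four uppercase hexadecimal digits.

9ED2

One's-complement addition (fold any carry out of bit 15 back into bit 0):
  0x1809 + 0xB83B = 0x0D044
  0xD044 + 0x4990 = 0x119D4 → wrap carry → 0x19D5
  0x19D5 + 0x4506 = 0x05EDB
  0x5EDB + 0x0252 = 0x0612D
One's-complement sum = 0x612D.
Checksum = ~0x612D & 0xFFFF = 0x9ED2.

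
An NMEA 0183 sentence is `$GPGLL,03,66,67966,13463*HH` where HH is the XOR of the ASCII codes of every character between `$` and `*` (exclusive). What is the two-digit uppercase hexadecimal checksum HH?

XOR the ASCII codes of the payload characters:
  'G' = 0x47 → acc = 0x47
  'P' = 0x50 → acc = 0x17
  'G' = 0x47 → acc = 0x50
  'L' = 0x4C → acc = 0x1C
  'L' = 0x4C → acc = 0x50
  ',' = 0x2C → acc = 0x7C
  '0' = 0x30 → acc = 0x4C
  '3' = 0x33 → acc = 0x7F
  ',' = 0x2C → acc = 0x53
  '6' = 0x36 → acc = 0x65
  '6' = 0x36 → acc = 0x53
  ',' = 0x2C → acc = 0x7F
  '6' = 0x36 → acc = 0x49
  '7' = 0x37 → acc = 0x7E
  '9' = 0x39 → acc = 0x47
  '6' = 0x36 → acc = 0x71
  '6' = 0x36 → acc = 0x47
  ',' = 0x2C → acc = 0x6B
  '1' = 0x31 → acc = 0x5A
  '3' = 0x33 → acc = 0x69
  '4' = 0x34 → acc = 0x5D
  '6' = 0x36 → acc = 0x6B
  '3' = 0x33 → acc = 0x58
Checksum = 0x58.

58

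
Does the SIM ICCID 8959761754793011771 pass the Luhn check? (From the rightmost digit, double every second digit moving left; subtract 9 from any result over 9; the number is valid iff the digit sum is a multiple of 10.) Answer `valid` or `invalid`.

invalid

From the right, keep odd positions and double even positions (subtract 9 from any doubled value over 9):
  doubled (positions 2,4,...): 5 2 0 9 8 5 3 9 9 → sum 50
  kept (positions 1,3,...): 1 7 1 3 7 5 1 7 5 8 → sum 45
Total = 95.
95 mod 10 = 5, so the number is invalid.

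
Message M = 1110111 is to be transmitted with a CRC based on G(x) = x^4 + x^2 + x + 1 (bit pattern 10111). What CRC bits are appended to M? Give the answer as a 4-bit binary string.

Append 4 zeros: 11101110000. Divide by 10111 (XOR where the leading bit is 1):
  pos 0: 11101 XOR 10111 = 01010
  pos 1: 10101 XOR 10111 = 00010
  pos 4: 10100 XOR 10111 = 00011
Remainder (last 4 bits) = 1100. This is the CRC / FCS.

1100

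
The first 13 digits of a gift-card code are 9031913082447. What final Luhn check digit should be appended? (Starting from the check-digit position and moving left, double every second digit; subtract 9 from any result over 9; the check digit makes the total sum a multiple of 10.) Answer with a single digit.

2

Partial digits right→left: 7 4 4 2 8 0 3 1 9 1 3 0 9
Double every second digit counting from the check-digit position (so the 1st, 3rd, 5th, ... of the partial from the right).
  doubled (with −9 where >9): 5 8 7 6 9 6 9 → sum 50
  kept as-is: 4 2 0 1 1 0 → sum 8
Total = 50 + 8 = 58.
Check digit = (10 − (58 mod 10)) mod 10 = 2.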